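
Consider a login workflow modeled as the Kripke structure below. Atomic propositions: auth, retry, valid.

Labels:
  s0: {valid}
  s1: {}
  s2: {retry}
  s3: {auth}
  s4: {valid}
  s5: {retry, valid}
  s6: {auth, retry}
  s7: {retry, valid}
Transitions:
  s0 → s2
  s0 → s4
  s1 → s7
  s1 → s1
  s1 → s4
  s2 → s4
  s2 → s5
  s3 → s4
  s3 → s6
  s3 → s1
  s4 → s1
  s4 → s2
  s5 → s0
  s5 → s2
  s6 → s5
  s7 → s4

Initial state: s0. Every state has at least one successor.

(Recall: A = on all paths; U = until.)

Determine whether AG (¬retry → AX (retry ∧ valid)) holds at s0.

States satisfying ¬retry → AX (retry ∧ valid): {s2, s5, s6, s7}.
States satisfying AG (¬retry → AX (retry ∧ valid)): ∅.
s0 is reachable from s0 and violates ¬retry → AX (retry ∧ valid), so AG fails at s0.
s0 ∉ Sat(AG (¬retry → AX (retry ∧ valid))).

Does not hold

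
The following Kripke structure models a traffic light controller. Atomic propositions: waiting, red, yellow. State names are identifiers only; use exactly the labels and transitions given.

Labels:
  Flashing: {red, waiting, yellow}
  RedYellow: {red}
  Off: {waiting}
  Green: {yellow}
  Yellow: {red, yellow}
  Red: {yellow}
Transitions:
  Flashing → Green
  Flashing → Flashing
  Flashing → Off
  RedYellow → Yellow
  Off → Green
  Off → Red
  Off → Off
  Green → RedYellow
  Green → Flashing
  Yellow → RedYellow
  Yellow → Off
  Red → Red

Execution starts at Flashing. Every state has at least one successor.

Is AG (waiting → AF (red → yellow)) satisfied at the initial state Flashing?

States satisfying waiting → AF (red → yellow): {Flashing, RedYellow, Off, Green, Yellow, Red}.
States satisfying AG (waiting → AF (red → yellow)): {Flashing, RedYellow, Off, Green, Yellow, Red}.
Every state reachable from Flashing satisfies waiting → AF (red → yellow).
Flashing ∈ Sat(AG (waiting → AF (red → yellow))).

Holds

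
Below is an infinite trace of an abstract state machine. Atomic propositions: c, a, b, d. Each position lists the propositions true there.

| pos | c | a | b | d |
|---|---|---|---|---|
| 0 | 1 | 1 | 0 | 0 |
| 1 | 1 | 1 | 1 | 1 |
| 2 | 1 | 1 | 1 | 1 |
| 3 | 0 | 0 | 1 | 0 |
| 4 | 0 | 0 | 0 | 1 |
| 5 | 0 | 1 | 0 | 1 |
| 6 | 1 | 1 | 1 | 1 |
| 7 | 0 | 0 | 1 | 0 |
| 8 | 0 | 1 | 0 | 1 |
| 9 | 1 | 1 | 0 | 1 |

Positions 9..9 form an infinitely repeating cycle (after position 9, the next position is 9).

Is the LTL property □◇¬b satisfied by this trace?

Satisfied

◇¬b holds at every position 0..9, and those are all positions ever visited, so □◇¬b holds.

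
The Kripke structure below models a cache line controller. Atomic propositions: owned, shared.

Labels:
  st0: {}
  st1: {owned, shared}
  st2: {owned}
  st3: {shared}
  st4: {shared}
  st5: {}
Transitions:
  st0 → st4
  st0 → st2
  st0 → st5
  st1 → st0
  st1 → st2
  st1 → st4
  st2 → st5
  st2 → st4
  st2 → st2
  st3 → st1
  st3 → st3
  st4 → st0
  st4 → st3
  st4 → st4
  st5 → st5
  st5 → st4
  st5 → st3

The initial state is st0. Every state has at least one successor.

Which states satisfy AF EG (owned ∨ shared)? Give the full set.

States satisfying EG (owned ∨ shared): {st1, st2, st3, st4}.
States satisfying AF EG (owned ∨ shared): {st1, st2, st3, st4}.

{st1, st2, st3, st4}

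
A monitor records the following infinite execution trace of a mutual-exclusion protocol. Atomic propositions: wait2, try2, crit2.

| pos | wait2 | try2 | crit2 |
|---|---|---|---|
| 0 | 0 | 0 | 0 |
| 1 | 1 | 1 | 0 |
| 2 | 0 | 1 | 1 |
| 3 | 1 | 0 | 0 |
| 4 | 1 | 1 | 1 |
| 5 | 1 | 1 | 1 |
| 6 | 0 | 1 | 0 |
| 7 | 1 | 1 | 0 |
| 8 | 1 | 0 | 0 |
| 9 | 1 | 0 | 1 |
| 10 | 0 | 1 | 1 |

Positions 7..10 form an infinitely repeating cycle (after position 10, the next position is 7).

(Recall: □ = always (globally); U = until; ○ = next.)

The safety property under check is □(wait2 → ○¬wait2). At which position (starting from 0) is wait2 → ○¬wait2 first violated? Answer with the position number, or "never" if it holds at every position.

Check wait2 → ○¬wait2 at each position in order: 0 ✓, 1 ✓, 2 ✓.
At position 3 the labels are {wait2} and the next position 4 has {crit2, try2, wait2}, so wait2 → ○¬wait2 is false there. This is the first violation.

3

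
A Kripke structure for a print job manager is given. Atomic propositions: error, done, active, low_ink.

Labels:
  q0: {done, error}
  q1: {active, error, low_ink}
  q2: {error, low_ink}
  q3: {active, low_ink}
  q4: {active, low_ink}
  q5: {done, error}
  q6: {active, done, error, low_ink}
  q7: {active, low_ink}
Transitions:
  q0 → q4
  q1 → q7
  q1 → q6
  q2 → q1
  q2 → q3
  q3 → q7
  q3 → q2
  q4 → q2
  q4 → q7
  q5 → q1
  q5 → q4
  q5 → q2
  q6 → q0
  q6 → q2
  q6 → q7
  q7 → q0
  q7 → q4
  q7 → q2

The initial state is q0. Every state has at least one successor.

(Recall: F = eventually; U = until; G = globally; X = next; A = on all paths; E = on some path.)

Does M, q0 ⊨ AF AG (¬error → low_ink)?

Holds

States satisfying AG (¬error → low_ink): {q0, q1, q2, q3, q4, q5, q6, q7}.
States satisfying AF AG (¬error → low_ink): {q0, q1, q2, q3, q4, q5, q6, q7}.
q0 ∈ Sat(AF AG (¬error → low_ink)).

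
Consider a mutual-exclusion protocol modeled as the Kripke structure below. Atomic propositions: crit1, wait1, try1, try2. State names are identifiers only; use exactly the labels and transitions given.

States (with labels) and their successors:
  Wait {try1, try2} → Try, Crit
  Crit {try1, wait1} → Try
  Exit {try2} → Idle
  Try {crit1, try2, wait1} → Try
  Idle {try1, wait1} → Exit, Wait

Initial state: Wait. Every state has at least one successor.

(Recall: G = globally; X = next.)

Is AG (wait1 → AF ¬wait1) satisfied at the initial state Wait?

No

States satisfying wait1 → AF ¬wait1: {Wait, Exit, Idle}.
States satisfying AG (wait1 → AF ¬wait1): ∅.
Crit is reachable from Wait and violates wait1 → AF ¬wait1, so AG fails at Wait.
Wait ∉ Sat(AG (wait1 → AF ¬wait1)).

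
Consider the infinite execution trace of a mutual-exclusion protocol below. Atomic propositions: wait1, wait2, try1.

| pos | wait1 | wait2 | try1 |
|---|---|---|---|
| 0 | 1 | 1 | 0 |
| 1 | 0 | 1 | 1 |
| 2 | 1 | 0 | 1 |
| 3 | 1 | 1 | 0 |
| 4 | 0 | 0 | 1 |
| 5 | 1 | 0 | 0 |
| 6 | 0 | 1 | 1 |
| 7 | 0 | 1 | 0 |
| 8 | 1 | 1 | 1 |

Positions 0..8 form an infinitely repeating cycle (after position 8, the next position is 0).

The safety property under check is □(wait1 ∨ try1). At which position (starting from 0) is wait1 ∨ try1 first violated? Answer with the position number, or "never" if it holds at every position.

7

Check wait1 ∨ try1 at each position in order: 0 ✓, 1 ✓, 2 ✓, 3 ✓, 4 ✓, 5 ✓, 6 ✓.
At position 7 the labels are {wait2}, so wait1 ∨ try1 is false there. This is the first violation.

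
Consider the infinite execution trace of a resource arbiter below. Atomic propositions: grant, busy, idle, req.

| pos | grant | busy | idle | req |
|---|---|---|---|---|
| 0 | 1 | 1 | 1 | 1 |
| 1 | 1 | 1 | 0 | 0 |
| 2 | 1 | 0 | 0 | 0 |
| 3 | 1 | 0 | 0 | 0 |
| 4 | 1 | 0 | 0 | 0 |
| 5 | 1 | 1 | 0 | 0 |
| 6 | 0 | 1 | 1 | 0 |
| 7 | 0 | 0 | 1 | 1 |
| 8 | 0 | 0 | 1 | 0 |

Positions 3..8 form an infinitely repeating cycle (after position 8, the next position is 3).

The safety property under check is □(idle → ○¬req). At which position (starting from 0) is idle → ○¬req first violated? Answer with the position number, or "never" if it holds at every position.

6

Check idle → ○¬req at each position in order: 0 ✓, 1 ✓, 2 ✓, 3 ✓, 4 ✓, 5 ✓.
At position 6 the labels are {busy, idle} and the next position 7 has {idle, req}, so idle → ○¬req is false there. This is the first violation.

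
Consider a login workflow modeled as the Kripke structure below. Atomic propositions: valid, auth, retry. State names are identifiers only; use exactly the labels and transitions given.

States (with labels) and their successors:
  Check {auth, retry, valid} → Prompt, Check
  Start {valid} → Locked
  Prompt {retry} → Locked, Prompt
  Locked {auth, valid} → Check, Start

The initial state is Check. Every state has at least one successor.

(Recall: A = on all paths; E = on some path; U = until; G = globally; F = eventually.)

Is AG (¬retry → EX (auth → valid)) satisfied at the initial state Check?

States satisfying ¬retry → EX (auth → valid): {Check, Start, Prompt, Locked}.
States satisfying AG (¬retry → EX (auth → valid)): {Check, Start, Prompt, Locked}.
Every state reachable from Check satisfies ¬retry → EX (auth → valid).
Check ∈ Sat(AG (¬retry → EX (auth → valid))).

Holds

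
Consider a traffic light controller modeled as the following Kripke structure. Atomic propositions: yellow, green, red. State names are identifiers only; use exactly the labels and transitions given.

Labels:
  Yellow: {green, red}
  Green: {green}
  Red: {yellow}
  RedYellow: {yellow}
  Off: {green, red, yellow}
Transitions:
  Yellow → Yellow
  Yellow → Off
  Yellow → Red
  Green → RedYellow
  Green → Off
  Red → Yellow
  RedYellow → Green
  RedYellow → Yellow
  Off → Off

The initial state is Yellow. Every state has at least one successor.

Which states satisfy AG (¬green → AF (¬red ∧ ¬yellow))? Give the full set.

States satisfying ¬green → AF (¬red ∧ ¬yellow): {Yellow, Green, Off}.
States satisfying AG (¬green → AF (¬red ∧ ¬yellow)): {Off}.

{Off}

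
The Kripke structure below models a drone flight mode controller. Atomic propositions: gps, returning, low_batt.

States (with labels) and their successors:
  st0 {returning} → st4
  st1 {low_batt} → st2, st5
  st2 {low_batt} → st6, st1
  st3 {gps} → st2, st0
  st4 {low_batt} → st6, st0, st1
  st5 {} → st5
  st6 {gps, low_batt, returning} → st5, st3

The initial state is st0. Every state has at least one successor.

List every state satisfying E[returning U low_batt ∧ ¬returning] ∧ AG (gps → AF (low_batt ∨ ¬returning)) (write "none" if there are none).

{st0, st1, st2, st4}

States satisfying returning: {st0, st6}.
States satisfying low_batt ∧ ¬returning: {st1, st2, st4}.
States satisfying E[returning U low_batt ∧ ¬returning]: {st0, st1, st2, st4}.
States satisfying gps → AF (low_batt ∨ ¬returning): {st0, st1, st2, st3, st4, st5, st6}.
States satisfying AG (gps → AF (low_batt ∨ ¬returning)): {st0, st1, st2, st3, st4, st5, st6}.
States satisfying E[returning U low_batt ∧ ¬returning] ∧ AG (gps → AF (low_batt ∨ ¬returning)): {st0, st1, st2, st4}.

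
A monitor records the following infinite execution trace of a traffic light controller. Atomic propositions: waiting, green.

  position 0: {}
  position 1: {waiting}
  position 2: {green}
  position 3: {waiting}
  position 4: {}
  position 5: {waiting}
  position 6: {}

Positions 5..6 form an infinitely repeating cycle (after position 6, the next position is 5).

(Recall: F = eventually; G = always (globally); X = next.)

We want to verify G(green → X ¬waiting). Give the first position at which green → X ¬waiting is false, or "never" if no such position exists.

Check green → X ¬waiting at each position in order: 0 ✓, 1 ✓.
At position 2 the labels are {green} and the next position 3 has {waiting}, so green → X ¬waiting is false there. This is the first violation.

2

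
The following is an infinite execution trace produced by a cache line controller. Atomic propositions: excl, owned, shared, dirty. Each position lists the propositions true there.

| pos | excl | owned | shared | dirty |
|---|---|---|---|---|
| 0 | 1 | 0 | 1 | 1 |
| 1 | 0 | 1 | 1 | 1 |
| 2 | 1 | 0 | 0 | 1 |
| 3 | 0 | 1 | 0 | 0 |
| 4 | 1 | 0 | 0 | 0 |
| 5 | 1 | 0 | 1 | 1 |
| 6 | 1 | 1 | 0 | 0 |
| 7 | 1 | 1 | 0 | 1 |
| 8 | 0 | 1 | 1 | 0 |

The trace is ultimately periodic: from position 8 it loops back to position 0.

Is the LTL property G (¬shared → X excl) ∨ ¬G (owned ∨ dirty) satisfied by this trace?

Satisfied

¬shared → X excl must hold at every position from 0 onward. It fails at position 2, so G (¬shared → X excl) is false.
Positions where ¬shared holds: 2, 3, 4, 6, 7.
Check X excl at each: 2→fails, 3→ok, 4→ok, 6→ok, 7→fails.
At position 0: G (¬shared → X excl) is false; ¬G (owned ∨ dirty) is true; so G (¬shared → X excl) ∨ ¬G (owned ∨ dirty) is true.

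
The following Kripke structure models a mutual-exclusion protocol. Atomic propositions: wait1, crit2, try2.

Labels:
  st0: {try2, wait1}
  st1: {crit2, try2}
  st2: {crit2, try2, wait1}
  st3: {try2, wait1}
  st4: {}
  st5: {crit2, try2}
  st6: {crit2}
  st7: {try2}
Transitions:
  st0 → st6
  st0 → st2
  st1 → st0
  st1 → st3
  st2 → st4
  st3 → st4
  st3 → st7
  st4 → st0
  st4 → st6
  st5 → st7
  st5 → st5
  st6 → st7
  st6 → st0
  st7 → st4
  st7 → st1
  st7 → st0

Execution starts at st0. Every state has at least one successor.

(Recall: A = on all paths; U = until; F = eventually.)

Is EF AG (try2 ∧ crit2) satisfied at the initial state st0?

States satisfying AG (try2 ∧ crit2): ∅.
States satisfying EF AG (try2 ∧ crit2): ∅.
No suitable path/successor from st0 witnesses the formula.
st0 ∉ Sat(EF AG (try2 ∧ crit2)).

Does not hold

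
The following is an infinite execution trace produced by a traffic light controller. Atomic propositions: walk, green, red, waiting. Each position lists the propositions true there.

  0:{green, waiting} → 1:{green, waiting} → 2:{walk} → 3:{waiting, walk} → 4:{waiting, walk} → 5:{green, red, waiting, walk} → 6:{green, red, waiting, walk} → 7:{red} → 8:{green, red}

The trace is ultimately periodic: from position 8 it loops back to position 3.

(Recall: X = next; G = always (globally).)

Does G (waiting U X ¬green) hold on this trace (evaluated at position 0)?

waiting U X ¬green must hold at every position from 0 onward. It fails at position 7, so G (waiting U X ¬green) is false.

Does not hold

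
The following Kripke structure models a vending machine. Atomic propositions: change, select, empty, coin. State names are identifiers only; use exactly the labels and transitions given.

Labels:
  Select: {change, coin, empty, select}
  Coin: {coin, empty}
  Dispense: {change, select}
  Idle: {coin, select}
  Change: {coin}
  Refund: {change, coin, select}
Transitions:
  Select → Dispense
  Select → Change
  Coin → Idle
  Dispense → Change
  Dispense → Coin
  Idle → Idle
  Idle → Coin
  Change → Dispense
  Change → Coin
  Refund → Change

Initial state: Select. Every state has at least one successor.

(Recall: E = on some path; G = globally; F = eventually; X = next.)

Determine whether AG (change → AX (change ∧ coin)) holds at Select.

No

States satisfying change → AX (change ∧ coin): {Coin, Idle, Change}.
States satisfying AG (change → AX (change ∧ coin)): {Coin, Idle}.
Dispense is reachable from Select and violates change → AX (change ∧ coin), so AG fails at Select.
Select ∉ Sat(AG (change → AX (change ∧ coin))).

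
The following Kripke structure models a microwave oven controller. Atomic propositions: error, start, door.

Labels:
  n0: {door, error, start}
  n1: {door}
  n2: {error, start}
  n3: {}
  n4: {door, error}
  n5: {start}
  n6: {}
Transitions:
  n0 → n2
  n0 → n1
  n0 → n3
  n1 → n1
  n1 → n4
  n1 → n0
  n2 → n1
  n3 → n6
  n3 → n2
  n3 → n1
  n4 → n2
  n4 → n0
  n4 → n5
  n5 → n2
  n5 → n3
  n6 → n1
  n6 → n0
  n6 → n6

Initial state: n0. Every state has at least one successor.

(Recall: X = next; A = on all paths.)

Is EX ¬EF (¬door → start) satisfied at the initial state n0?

States satisfying ¬EF (¬door → start): ∅.
States satisfying EX ¬EF (¬door → start): ∅.
No suitable path/successor from n0 witnesses the formula.
n0 ∉ Sat(EX ¬EF (¬door → start)).

Violated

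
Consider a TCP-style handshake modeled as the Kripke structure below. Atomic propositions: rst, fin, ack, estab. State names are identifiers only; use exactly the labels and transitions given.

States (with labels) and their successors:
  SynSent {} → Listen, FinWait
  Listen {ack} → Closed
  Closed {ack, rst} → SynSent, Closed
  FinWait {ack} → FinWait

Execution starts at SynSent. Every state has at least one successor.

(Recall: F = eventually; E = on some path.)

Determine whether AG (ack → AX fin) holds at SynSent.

No

States satisfying ack → AX fin: {SynSent}.
States satisfying AG (ack → AX fin): ∅.
Closed is reachable from SynSent and violates ack → AX fin, so AG fails at SynSent.
SynSent ∉ Sat(AG (ack → AX fin)).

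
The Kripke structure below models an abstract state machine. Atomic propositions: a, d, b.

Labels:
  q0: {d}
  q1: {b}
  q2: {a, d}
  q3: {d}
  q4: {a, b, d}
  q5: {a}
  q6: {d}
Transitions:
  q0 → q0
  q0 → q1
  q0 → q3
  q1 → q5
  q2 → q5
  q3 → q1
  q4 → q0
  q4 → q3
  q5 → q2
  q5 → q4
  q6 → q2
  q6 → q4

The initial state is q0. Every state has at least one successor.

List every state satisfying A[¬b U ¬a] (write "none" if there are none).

{q0, q1, q3, q6}

States satisfying ¬b: {q0, q2, q3, q5, q6}.
States satisfying ¬a: {q0, q1, q3, q6}.
States satisfying A[¬b U ¬a]: {q0, q1, q3, q6}.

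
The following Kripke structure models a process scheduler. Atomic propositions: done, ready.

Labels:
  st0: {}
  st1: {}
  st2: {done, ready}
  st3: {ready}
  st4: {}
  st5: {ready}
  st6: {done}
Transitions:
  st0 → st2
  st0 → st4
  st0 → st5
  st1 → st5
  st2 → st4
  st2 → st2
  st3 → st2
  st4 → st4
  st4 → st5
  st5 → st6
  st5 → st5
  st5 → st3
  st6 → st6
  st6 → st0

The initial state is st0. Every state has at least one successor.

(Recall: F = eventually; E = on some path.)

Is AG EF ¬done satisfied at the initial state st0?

Yes

States satisfying EF ¬done: {st0, st1, st2, st3, st4, st5, st6}.
States satisfying AG EF ¬done: {st0, st1, st2, st3, st4, st5, st6}.
Every state reachable from st0 satisfies EF ¬done.
st0 ∈ Sat(AG EF ¬done).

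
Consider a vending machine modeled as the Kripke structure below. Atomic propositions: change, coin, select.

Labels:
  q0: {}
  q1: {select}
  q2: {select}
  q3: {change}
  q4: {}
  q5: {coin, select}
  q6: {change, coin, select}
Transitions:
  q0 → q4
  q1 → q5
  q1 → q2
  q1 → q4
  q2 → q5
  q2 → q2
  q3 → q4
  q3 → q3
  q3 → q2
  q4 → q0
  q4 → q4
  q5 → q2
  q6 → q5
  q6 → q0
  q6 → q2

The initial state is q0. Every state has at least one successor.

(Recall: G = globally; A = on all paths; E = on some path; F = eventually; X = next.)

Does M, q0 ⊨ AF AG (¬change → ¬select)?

Holds

States satisfying AG (¬change → ¬select): {q0, q4}.
States satisfying AF AG (¬change → ¬select): {q0, q4}.
q0 ∈ Sat(AF AG (¬change → ¬select)).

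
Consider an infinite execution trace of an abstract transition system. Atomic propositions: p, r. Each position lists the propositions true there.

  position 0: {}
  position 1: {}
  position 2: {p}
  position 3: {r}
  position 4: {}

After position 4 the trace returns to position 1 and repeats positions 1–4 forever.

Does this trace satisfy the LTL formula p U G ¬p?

Violated

Walking from position 0: at position 0, G ¬p has not yet held and p fails, so p U G ¬p is false.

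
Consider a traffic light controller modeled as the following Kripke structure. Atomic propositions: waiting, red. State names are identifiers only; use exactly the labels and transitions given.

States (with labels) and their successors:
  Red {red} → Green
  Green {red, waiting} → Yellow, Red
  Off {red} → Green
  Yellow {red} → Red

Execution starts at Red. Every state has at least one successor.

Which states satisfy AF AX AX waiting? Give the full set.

States satisfying AX AX waiting: {Yellow}.
States satisfying AF AX AX waiting: {Yellow}.

{Yellow}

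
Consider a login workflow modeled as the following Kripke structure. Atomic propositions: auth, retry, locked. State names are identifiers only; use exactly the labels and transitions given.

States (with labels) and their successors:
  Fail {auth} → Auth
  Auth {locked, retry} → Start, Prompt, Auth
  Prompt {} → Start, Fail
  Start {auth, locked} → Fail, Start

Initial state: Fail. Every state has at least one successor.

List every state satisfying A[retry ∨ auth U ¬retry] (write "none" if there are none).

States satisfying retry ∨ auth: {Fail, Auth, Start}.
States satisfying ¬retry: {Fail, Prompt, Start}.
States satisfying A[retry ∨ auth U ¬retry]: {Fail, Prompt, Start}.

{Fail, Prompt, Start}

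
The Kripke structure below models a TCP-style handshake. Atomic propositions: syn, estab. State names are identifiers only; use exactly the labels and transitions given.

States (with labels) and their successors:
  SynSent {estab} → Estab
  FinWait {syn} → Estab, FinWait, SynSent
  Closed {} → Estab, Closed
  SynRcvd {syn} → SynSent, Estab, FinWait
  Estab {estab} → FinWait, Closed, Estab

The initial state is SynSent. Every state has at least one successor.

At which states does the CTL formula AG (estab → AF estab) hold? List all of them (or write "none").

States satisfying estab → AF estab: {SynSent, FinWait, Closed, SynRcvd, Estab}.
States satisfying AG (estab → AF estab): {SynSent, FinWait, Closed, SynRcvd, Estab}.

{SynSent, FinWait, Closed, SynRcvd, Estab}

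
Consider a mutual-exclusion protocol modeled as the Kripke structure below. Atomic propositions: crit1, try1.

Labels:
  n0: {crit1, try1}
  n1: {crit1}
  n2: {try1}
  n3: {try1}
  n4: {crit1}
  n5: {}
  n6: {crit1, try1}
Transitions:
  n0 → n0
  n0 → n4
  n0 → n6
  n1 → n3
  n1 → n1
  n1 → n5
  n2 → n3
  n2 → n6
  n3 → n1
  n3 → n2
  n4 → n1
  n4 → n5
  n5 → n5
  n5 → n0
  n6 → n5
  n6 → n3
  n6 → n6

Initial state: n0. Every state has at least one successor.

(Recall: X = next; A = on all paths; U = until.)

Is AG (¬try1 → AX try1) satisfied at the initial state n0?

States satisfying ¬try1 → AX try1: {n0, n2, n3, n6}.
States satisfying AG (¬try1 → AX try1): ∅.
n1 is reachable from n0 and violates ¬try1 → AX try1, so AG fails at n0.
n0 ∉ Sat(AG (¬try1 → AX try1)).

Violated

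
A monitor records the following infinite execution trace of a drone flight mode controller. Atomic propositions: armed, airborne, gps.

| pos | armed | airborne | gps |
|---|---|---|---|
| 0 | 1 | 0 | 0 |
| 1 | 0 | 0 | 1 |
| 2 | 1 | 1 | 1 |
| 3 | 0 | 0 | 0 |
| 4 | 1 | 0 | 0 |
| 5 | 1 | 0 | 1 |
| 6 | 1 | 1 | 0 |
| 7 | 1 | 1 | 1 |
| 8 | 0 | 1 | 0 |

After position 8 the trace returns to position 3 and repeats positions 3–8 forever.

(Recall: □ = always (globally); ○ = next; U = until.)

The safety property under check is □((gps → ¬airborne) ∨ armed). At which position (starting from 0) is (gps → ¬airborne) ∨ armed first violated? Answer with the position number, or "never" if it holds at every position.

(gps → ¬airborne) ∨ armed holds at every position 0..8, and those are all the positions the trace ever visits, so the invariant □((gps → ¬airborne) ∨ armed) is never violated.

never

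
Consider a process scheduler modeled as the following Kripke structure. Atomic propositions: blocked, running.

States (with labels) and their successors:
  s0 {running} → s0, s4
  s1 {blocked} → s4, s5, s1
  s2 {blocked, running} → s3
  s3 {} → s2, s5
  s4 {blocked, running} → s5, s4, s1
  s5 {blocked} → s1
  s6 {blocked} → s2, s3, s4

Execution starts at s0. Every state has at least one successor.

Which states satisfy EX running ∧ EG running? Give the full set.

States satisfying running: {s0, s2, s4}.
States satisfying EX running: {s0, s1, s3, s4, s6}.
States satisfying EG running: {s0, s4}.
States satisfying EX running ∧ EG running: {s0, s4}.

{s0, s4}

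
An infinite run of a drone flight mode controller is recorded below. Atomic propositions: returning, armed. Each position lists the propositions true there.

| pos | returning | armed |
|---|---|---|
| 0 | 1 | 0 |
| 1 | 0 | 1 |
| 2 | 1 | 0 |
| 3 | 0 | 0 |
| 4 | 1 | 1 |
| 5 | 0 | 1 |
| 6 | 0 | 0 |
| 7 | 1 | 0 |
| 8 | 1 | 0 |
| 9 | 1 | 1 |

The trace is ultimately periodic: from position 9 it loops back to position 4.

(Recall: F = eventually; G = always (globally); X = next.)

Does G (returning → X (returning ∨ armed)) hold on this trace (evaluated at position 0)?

returning → X (returning ∨ armed) must hold at every position from 0 onward. It fails at position 2, so G (returning → X (returning ∨ armed)) is false.
Positions where returning holds: 0, 2, 4, 7, 8, 9.
Check X (returning ∨ armed) at each: 0→ok, 2→fails, 4→ok, 7→ok, 8→ok, 9→ok.

No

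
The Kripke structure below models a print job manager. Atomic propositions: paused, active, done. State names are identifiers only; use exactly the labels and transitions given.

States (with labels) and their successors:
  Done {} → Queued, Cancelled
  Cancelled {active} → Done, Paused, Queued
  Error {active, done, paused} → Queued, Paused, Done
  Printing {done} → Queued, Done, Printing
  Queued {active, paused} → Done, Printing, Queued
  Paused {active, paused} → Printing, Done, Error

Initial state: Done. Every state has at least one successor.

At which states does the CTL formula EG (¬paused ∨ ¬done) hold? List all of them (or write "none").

{Done, Cancelled, Printing, Queued, Paused}

States satisfying ¬paused ∨ ¬done: {Done, Cancelled, Printing, Queued, Paused}.
States satisfying EG (¬paused ∨ ¬done): {Done, Cancelled, Printing, Queued, Paused}.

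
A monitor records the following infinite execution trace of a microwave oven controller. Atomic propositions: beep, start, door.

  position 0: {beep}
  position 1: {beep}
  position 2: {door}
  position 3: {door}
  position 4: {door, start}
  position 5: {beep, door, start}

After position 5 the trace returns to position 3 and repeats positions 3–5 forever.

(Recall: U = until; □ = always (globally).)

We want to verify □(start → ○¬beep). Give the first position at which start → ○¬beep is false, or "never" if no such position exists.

Check start → ○¬beep at each position in order: 0 ✓, 1 ✓, 2 ✓, 3 ✓.
At position 4 the labels are {door, start} and the next position 5 has {beep, door, start}, so start → ○¬beep is false there. This is the first violation.

4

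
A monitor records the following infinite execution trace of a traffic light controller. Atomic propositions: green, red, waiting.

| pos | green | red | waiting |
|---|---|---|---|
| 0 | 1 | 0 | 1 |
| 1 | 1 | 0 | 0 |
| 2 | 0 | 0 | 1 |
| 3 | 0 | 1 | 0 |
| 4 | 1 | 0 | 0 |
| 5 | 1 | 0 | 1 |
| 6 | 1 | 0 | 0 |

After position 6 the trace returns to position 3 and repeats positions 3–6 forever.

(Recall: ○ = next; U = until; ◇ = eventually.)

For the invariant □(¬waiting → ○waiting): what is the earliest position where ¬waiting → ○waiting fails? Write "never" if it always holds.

Check ¬waiting → ○waiting at each position in order: 0 ✓, 1 ✓, 2 ✓.
At position 3 the labels are {red} and the next position 4 has {green}, so ¬waiting → ○waiting is false there. This is the first violation.

3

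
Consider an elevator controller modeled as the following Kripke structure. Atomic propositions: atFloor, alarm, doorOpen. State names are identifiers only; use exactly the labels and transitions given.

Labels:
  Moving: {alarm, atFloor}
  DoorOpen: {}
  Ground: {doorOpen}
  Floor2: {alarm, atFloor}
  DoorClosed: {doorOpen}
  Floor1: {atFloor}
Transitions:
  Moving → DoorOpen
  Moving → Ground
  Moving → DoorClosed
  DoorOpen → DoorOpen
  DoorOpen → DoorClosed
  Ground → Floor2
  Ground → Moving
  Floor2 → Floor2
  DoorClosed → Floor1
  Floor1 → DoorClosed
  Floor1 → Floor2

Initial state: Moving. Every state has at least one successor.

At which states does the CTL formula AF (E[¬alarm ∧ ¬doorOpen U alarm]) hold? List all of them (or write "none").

States satisfying E[¬alarm ∧ ¬doorOpen U alarm]: {Moving, Floor2, Floor1}.
States satisfying AF (E[¬alarm ∧ ¬doorOpen U alarm]): {Moving, Ground, Floor2, DoorClosed, Floor1}.

{Moving, Ground, Floor2, DoorClosed, Floor1}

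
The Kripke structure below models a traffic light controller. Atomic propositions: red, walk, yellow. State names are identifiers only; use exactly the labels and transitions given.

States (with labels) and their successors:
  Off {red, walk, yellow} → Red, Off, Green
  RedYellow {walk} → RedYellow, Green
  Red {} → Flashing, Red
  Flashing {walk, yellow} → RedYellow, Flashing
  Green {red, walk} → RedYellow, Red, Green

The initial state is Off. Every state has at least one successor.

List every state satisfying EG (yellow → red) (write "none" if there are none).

States satisfying yellow → red: {Off, RedYellow, Red, Green}.
States satisfying EG (yellow → red): {Off, RedYellow, Red, Green}.

{Off, RedYellow, Red, Green}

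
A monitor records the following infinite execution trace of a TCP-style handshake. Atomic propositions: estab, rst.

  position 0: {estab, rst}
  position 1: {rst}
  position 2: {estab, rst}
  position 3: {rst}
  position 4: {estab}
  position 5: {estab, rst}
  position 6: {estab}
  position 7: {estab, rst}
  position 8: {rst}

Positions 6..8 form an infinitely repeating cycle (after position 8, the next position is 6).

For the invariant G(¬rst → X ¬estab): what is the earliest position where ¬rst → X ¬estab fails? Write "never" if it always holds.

Check ¬rst → X ¬estab at each position in order: 0 ✓, 1 ✓, 2 ✓, 3 ✓.
At position 4 the labels are {estab} and the next position 5 has {estab, rst}, so ¬rst → X ¬estab is false there. This is the first violation.

4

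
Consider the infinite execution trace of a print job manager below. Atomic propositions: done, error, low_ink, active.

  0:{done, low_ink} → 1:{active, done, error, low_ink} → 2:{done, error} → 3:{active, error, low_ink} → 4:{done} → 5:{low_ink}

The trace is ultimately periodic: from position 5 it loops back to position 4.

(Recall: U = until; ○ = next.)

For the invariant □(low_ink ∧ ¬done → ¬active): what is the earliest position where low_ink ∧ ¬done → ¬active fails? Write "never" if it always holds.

3

Check low_ink ∧ ¬done → ¬active at each position in order: 0 ✓, 1 ✓, 2 ✓.
At position 3 the labels are {active, error, low_ink}, so low_ink ∧ ¬done → ¬active is false there. This is the first violation.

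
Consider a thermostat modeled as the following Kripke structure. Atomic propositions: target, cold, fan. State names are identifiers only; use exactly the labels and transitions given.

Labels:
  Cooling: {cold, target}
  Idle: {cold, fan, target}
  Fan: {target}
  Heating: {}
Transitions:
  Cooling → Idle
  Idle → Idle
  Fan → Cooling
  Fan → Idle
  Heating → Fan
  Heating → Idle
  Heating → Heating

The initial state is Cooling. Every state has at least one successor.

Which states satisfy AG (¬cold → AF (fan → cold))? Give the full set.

States satisfying ¬cold → AF (fan → cold): {Cooling, Idle, Fan, Heating}.
States satisfying AG (¬cold → AF (fan → cold)): {Cooling, Idle, Fan, Heating}.

{Cooling, Idle, Fan, Heating}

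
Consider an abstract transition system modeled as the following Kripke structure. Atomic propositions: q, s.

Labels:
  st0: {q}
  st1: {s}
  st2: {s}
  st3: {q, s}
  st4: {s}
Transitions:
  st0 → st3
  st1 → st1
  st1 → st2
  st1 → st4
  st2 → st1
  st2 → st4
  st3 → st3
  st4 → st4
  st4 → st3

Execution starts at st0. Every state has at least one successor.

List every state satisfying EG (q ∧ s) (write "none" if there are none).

{st3}

States satisfying q ∧ s: {st3}.
States satisfying EG (q ∧ s): {st3}.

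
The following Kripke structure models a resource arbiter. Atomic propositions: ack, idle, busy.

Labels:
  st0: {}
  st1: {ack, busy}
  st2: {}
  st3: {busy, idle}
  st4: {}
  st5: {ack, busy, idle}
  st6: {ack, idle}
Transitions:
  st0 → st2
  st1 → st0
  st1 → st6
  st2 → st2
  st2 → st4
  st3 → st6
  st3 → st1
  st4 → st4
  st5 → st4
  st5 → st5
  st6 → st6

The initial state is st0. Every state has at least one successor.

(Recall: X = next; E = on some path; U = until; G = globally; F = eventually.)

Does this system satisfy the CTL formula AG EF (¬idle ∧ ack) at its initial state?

States satisfying EF (¬idle ∧ ack): {st1, st3}.
States satisfying AG EF (¬idle ∧ ack): ∅.
st0 is reachable from st0 and violates EF (¬idle ∧ ack), so AG fails at st0.
st0 ∉ Sat(AG EF (¬idle ∧ ack)).

Violated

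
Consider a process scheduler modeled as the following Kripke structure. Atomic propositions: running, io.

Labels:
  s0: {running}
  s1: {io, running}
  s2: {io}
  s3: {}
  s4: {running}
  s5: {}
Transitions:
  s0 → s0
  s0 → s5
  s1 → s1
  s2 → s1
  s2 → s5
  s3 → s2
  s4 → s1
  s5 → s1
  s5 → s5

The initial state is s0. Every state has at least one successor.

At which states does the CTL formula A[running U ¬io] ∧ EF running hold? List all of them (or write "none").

States satisfying running: {s0, s1, s4}.
States satisfying ¬io: {s0, s3, s4, s5}.
States satisfying A[running U ¬io]: {s0, s3, s4, s5}.
States satisfying EF running: {s0, s1, s2, s3, s4, s5}.
States satisfying A[running U ¬io] ∧ EF running: {s0, s3, s4, s5}.

{s0, s3, s4, s5}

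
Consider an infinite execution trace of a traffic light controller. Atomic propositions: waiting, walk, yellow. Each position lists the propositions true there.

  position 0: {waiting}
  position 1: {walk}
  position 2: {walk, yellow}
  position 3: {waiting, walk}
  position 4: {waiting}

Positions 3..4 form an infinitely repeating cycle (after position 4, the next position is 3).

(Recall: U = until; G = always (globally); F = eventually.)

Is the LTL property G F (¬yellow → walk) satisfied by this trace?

Satisfied

F (¬yellow → walk) holds at every position 0..4, and those are all positions ever visited, so G F (¬yellow → walk) holds.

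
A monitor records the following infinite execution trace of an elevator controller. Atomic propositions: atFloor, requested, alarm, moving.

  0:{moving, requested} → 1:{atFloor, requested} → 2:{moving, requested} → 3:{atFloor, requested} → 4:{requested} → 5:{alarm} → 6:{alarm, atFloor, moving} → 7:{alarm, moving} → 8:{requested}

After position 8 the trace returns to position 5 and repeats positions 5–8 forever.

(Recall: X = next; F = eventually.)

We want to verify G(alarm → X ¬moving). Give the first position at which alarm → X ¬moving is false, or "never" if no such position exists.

5

Check alarm → X ¬moving at each position in order: 0 ✓, 1 ✓, 2 ✓, 3 ✓, 4 ✓.
At position 5 the labels are {alarm} and the next position 6 has {alarm, atFloor, moving}, so alarm → X ¬moving is false there. This is the first violation.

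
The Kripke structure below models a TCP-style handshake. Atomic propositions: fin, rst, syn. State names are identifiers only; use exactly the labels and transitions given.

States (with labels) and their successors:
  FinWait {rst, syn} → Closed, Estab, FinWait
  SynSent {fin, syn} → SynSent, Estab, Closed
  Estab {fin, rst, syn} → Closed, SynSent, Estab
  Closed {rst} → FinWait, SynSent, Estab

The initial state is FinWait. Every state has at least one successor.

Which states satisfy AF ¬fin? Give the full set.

{FinWait, Closed}

States satisfying ¬fin: {FinWait, Closed}.
States satisfying AF ¬fin: {FinWait, Closed}.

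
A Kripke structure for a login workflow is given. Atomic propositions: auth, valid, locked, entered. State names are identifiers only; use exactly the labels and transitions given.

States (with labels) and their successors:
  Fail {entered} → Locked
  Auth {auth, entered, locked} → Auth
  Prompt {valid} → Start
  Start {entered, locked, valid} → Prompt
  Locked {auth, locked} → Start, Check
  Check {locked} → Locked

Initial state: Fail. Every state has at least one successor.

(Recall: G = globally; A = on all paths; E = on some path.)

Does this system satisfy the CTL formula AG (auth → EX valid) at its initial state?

Yes

States satisfying auth → EX valid: {Fail, Prompt, Start, Locked, Check}.
States satisfying AG (auth → EX valid): {Fail, Prompt, Start, Locked, Check}.
Every state reachable from Fail satisfies auth → EX valid.
Fail ∈ Sat(AG (auth → EX valid)).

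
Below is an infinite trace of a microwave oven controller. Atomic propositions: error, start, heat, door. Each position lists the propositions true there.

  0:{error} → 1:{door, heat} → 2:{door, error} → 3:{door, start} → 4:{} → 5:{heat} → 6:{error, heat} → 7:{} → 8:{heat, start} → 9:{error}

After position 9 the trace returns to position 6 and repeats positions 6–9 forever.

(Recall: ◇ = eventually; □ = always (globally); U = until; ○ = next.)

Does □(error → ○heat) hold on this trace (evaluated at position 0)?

Does not hold

error → ○heat must hold at every position from 0 onward. It fails at position 2, so □(error → ○heat) is false.
Positions where error holds: 0, 2, 6, 9.
Check ○heat at each: 0→ok, 2→fails, 6→fails, 9→ok.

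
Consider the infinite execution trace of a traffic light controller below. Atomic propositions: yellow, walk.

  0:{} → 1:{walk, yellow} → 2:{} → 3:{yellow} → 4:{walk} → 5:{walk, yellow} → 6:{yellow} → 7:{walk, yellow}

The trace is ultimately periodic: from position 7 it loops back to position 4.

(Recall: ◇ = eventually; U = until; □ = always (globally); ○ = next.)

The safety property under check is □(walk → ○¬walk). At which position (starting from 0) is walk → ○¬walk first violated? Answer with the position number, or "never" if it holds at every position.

4

Check walk → ○¬walk at each position in order: 0 ✓, 1 ✓, 2 ✓, 3 ✓.
At position 4 the labels are {walk} and the next position 5 has {walk, yellow}, so walk → ○¬walk is false there. This is the first violation.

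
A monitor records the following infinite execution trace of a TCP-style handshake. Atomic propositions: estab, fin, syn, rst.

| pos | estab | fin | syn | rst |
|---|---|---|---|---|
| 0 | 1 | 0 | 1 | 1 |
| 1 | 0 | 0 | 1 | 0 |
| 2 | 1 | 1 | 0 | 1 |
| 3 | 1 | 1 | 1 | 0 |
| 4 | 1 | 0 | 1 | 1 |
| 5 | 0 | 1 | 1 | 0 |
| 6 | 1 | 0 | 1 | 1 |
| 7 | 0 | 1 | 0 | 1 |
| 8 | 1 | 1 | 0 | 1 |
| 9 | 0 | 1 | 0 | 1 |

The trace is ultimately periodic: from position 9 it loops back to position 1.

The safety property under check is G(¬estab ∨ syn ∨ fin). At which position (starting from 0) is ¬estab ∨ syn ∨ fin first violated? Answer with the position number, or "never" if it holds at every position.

¬estab ∨ syn ∨ fin holds at every position 0..9, and those are all the positions the trace ever visits, so the invariant G(¬estab ∨ syn ∨ fin) is never violated.

never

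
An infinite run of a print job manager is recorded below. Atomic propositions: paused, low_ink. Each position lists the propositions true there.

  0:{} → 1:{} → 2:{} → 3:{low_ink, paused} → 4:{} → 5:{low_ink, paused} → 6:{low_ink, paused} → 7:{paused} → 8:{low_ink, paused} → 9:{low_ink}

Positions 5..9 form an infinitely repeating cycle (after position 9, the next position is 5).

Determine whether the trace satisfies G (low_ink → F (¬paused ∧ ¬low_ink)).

low_ink → F (¬paused ∧ ¬low_ink) must hold at every position from 0 onward. It fails at position 5, so G (low_ink → F (¬paused ∧ ¬low_ink)) is false.
Positions where low_ink holds: 3, 5, 6, 8, 9.
Check F (¬paused ∧ ¬low_ink) at each: 3→ok, 5→fails, 6→fails, 8→fails, 9→fails.

No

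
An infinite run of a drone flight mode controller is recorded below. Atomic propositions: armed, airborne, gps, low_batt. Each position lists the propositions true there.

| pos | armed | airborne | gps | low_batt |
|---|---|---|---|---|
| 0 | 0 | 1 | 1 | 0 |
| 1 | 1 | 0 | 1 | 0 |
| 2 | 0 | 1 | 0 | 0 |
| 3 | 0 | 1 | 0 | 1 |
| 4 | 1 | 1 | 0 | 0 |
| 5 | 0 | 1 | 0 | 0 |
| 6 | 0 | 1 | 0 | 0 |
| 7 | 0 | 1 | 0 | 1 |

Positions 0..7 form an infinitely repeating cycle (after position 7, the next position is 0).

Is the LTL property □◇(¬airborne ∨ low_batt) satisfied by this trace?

◇(¬airborne ∨ low_batt) holds at every position 0..7, and those are all positions ever visited, so □◇(¬airborne ∨ low_batt) holds.

Holds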